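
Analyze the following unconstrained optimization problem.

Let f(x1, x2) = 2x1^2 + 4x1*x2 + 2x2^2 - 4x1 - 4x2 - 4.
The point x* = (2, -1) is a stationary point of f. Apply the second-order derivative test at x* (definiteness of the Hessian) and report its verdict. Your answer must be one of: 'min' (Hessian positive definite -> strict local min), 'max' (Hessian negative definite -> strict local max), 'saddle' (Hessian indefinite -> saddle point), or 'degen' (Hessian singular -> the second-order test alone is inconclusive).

Compute the Hessian H = grad^2 f:
  H = [[4, 4], [4, 4]]
Verify stationarity: grad f(x*) = H x* + g = (0, 0).
Eigenvalues of H: 0, 8.
H has a zero eigenvalue (singular; positive semidefinite but not definite), so H is neither positive definite, negative definite, nor indefinite. The second-order test alone is inconclusive -> degen.
(Indeed, f is constant along the null direction of H through x*, so x* is not a strict local extremum.)

degen


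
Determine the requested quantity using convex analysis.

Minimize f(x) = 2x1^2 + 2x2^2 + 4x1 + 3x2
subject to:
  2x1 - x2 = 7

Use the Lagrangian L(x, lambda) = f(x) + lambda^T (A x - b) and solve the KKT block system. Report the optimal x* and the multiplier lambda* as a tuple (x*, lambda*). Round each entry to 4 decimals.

Form the Lagrangian:
  L(x, lambda) = (1/2) x^T Q x + c^T x + lambda^T (A x - b)
Stationarity (grad_x L = 0): Q x + c + A^T lambda = 0.
Primal feasibility: A x = b.

This gives the KKT block system:
  [ Q   A^T ] [ x     ]   [-c ]
  [ A    0  ] [ lambda ] = [ b ]

Solving the linear system:
  x*      = (2.3, -2.4)
  lambda* = (-6.6)
  f(x*)   = 24.1

x* = (2.3, -2.4), lambda* = (-6.6)


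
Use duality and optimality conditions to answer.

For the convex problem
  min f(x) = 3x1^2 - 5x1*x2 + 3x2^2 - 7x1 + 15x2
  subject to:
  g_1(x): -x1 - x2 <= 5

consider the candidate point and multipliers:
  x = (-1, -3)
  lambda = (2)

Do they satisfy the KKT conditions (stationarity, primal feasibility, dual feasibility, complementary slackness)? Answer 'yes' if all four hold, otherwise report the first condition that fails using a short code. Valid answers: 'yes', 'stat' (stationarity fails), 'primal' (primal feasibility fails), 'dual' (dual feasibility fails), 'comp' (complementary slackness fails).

Gradient of f: grad f(x) = Q x + c = (2, 2)
Constraint values g_i(x) = a_i^T x - b_i:
  g_1((-1, -3)) = -1
Stationarity residual: grad f(x) + sum_i lambda_i a_i = (0, 0)
  -> stationarity OK
Primal feasibility (all g_i <= 0): OK
Dual feasibility (all lambda_i >= 0): OK
Complementary slackness (lambda_i * g_i(x) = 0 for all i): FAILS

Verdict: the first failing condition is complementary_slackness -> comp.

comp


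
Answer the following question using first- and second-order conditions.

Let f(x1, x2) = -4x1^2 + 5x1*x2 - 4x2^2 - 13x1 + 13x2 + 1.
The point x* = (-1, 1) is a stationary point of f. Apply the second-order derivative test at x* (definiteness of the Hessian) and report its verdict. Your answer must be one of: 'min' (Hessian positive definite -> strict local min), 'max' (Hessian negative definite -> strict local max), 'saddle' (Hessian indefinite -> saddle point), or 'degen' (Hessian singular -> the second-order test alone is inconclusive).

Compute the Hessian H = grad^2 f:
  H = [[-8, 5], [5, -8]]
Verify stationarity: grad f(x*) = H x* + g = (0, 0).
Eigenvalues of H: -13, -3.
Both eigenvalues < 0, so H is negative definite -> x* is a strict local max.

max


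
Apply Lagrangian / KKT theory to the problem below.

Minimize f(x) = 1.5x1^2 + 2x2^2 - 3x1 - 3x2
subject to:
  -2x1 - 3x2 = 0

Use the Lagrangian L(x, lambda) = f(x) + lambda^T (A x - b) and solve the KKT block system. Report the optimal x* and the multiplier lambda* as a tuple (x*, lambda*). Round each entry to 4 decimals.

Form the Lagrangian:
  L(x, lambda) = (1/2) x^T Q x + c^T x + lambda^T (A x - b)
Stationarity (grad_x L = 0): Q x + c + A^T lambda = 0.
Primal feasibility: A x = b.

This gives the KKT block system:
  [ Q   A^T ] [ x     ]   [-c ]
  [ A    0  ] [ lambda ] = [ b ]

Solving the linear system:
  x*      = (0.2093, -0.1395)
  lambda* = (-1.186)
  f(x*)   = -0.1047

x* = (0.2093, -0.1395), lambda* = (-1.186)


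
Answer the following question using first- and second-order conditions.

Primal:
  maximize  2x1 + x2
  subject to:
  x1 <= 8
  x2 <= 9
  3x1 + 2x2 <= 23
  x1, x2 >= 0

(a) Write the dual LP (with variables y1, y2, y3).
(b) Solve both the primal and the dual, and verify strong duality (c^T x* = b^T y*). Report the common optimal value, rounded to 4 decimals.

The standard primal-dual pair for 'max c^T x s.t. A x <= b, x >= 0' is:
  Dual:  min b^T y  s.t.  A^T y >= c,  y >= 0.

So the dual LP is:
  minimize  8y1 + 9y2 + 23y3
  subject to:
    y1 + 3y3 >= 2
    y2 + 2y3 >= 1
    y1, y2, y3 >= 0

Solving the primal: x* = (7.6667, 0).
  primal value c^T x* = 15.3333.
Solving the dual: y* = (0, 0, 0.6667).
  dual value b^T y* = 15.3333.
Strong duality: c^T x* = b^T y*. Confirmed.

15.3333


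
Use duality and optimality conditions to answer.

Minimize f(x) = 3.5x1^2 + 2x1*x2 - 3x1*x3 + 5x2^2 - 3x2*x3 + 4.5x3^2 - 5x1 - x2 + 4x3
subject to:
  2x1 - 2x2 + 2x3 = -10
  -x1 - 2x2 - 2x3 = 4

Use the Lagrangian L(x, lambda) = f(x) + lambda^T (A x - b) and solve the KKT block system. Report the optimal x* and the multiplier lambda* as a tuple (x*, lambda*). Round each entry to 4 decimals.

Form the Lagrangian:
  L(x, lambda) = (1/2) x^T Q x + c^T x + lambda^T (A x - b)
Stationarity (grad_x L = 0): Q x + c + A^T lambda = 0.
Primal feasibility: A x = b.

This gives the KKT block system:
  [ Q   A^T ] [ x     ]   [-c ]
  [ A    0  ] [ lambda ] = [ b ]

Solving the linear system:
  x*      = (-2, 1, -2)
  lambda* = (5.5, 0)
  f(x*)   = 28

x* = (-2, 1, -2), lambda* = (5.5, 0)


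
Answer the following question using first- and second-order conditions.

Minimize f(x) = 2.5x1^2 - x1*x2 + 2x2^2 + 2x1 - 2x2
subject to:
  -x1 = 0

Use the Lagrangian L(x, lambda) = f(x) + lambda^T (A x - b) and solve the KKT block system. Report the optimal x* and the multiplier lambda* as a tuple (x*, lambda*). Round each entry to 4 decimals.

Form the Lagrangian:
  L(x, lambda) = (1/2) x^T Q x + c^T x + lambda^T (A x - b)
Stationarity (grad_x L = 0): Q x + c + A^T lambda = 0.
Primal feasibility: A x = b.

This gives the KKT block system:
  [ Q   A^T ] [ x     ]   [-c ]
  [ A    0  ] [ lambda ] = [ b ]

Solving the linear system:
  x*      = (0, 0.5)
  lambda* = (1.5)
  f(x*)   = -0.5

x* = (0, 0.5), lambda* = (1.5)


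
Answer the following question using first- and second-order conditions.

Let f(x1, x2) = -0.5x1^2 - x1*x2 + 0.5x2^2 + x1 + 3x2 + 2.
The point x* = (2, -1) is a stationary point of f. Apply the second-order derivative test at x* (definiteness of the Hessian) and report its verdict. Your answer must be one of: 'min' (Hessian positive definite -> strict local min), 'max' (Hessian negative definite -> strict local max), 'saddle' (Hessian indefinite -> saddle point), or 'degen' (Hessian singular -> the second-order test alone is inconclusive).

Compute the Hessian H = grad^2 f:
  H = [[-1, -1], [-1, 1]]
Verify stationarity: grad f(x*) = H x* + g = (0, 0).
Eigenvalues of H: -1.4142, 1.4142.
Eigenvalues have mixed signs, so H is indefinite -> x* is a saddle point.

saddle


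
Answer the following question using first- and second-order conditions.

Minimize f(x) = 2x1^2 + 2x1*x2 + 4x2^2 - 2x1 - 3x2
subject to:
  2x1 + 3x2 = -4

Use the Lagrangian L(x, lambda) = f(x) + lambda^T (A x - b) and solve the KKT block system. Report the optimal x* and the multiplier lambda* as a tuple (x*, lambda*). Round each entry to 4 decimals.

Form the Lagrangian:
  L(x, lambda) = (1/2) x^T Q x + c^T x + lambda^T (A x - b)
Stationarity (grad_x L = 0): Q x + c + A^T lambda = 0.
Primal feasibility: A x = b.

This gives the KKT block system:
  [ Q   A^T ] [ x     ]   [-c ]
  [ A    0  ] [ lambda ] = [ b ]

Solving the linear system:
  x*      = (-0.9091, -0.7273)
  lambda* = (3.5455)
  f(x*)   = 9.0909

x* = (-0.9091, -0.7273), lambda* = (3.5455)


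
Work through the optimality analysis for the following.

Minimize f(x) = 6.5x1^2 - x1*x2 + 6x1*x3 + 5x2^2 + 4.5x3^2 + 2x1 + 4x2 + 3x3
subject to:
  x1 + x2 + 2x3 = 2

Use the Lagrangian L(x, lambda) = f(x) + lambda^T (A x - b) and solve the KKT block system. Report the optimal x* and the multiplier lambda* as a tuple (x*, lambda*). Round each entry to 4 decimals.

Form the Lagrangian:
  L(x, lambda) = (1/2) x^T Q x + c^T x + lambda^T (A x - b)
Stationarity (grad_x L = 0): Q x + c + A^T lambda = 0.
Primal feasibility: A x = b.

This gives the KKT block system:
  [ Q   A^T ] [ x     ]   [-c ]
  [ A    0  ] [ lambda ] = [ b ]

Solving the linear system:
  x*      = (-0.1905, 0.1361, 1.0272)
  lambda* = (-5.551)
  f(x*)   = 7.1735

x* = (-0.1905, 0.1361, 1.0272), lambda* = (-5.551)


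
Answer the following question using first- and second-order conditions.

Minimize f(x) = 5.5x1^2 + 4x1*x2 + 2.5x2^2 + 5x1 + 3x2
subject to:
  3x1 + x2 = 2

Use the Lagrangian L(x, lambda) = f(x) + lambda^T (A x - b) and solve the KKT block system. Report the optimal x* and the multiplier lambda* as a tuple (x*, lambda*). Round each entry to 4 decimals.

Form the Lagrangian:
  L(x, lambda) = (1/2) x^T Q x + c^T x + lambda^T (A x - b)
Stationarity (grad_x L = 0): Q x + c + A^T lambda = 0.
Primal feasibility: A x = b.

This gives the KKT block system:
  [ Q   A^T ] [ x     ]   [-c ]
  [ A    0  ] [ lambda ] = [ b ]

Solving the linear system:
  x*      = (0.8125, -0.4375)
  lambda* = (-4.0625)
  f(x*)   = 5.4375

x* = (0.8125, -0.4375), lambda* = (-4.0625)


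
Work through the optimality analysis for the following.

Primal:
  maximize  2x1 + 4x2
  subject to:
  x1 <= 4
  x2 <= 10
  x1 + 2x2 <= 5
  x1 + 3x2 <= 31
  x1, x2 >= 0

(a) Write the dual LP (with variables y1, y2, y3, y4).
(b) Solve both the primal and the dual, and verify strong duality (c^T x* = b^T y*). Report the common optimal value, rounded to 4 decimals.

The standard primal-dual pair for 'max c^T x s.t. A x <= b, x >= 0' is:
  Dual:  min b^T y  s.t.  A^T y >= c,  y >= 0.

So the dual LP is:
  minimize  4y1 + 10y2 + 5y3 + 31y4
  subject to:
    y1 + y3 + y4 >= 2
    y2 + 2y3 + 3y4 >= 4
    y1, y2, y3, y4 >= 0

Solving the primal: x* = (0, 2.5).
  primal value c^T x* = 10.
Solving the dual: y* = (0, 0, 2, 0).
  dual value b^T y* = 10.
Strong duality: c^T x* = b^T y*. Confirmed.

10


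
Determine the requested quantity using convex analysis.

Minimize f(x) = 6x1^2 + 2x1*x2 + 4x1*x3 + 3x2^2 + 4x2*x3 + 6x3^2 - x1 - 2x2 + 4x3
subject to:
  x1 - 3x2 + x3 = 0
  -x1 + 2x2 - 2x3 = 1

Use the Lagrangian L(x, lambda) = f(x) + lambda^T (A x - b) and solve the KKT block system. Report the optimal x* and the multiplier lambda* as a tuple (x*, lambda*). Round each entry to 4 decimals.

Form the Lagrangian:
  L(x, lambda) = (1/2) x^T Q x + c^T x + lambda^T (A x - b)
Stationarity (grad_x L = 0): Q x + c + A^T lambda = 0.
Primal feasibility: A x = b.

This gives the KKT block system:
  [ Q   A^T ] [ x     ]   [-c ]
  [ A    0  ] [ lambda ] = [ b ]

Solving the linear system:
  x*      = (0.3978, -0.1505, -0.8495)
  lambda* = (-5.3548, -5.2796)
  f(x*)   = 0.8925

x* = (0.3978, -0.1505, -0.8495), lambda* = (-5.3548, -5.2796)


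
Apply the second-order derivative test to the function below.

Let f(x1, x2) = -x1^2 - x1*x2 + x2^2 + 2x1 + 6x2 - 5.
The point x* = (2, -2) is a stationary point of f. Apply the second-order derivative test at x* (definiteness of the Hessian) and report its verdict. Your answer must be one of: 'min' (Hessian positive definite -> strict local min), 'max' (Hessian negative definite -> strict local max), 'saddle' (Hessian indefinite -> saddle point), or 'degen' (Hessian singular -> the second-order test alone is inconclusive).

Compute the Hessian H = grad^2 f:
  H = [[-2, -1], [-1, 2]]
Verify stationarity: grad f(x*) = H x* + g = (0, 0).
Eigenvalues of H: -2.2361, 2.2361.
Eigenvalues have mixed signs, so H is indefinite -> x* is a saddle point.

saddle


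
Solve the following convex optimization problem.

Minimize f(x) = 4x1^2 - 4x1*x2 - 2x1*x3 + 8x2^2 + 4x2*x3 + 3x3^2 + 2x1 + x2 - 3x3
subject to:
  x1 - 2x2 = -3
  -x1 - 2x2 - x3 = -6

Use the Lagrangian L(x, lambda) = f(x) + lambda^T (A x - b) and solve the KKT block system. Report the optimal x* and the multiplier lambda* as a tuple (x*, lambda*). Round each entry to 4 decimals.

Form the Lagrangian:
  L(x, lambda) = (1/2) x^T Q x + c^T x + lambda^T (A x - b)
Stationarity (grad_x L = 0): Q x + c + A^T lambda = 0.
Primal feasibility: A x = b.

This gives the KKT block system:
  [ Q   A^T ] [ x     ]   [-c ]
  [ A    0  ] [ lambda ] = [ b ]

Solving the linear system:
  x*      = (1.0469, 2.0234, 0.9062)
  lambda* = (7.9688, 8.4375)
  f(x*)   = 37.9648

x* = (1.0469, 2.0234, 0.9062), lambda* = (7.9688, 8.4375)


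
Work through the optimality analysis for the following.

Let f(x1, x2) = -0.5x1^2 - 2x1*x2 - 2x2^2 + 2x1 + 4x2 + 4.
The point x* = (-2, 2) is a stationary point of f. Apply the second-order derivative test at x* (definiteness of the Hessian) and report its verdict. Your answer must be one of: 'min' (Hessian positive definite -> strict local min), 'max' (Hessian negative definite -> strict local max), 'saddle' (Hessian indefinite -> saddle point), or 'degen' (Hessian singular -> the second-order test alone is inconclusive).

Compute the Hessian H = grad^2 f:
  H = [[-1, -2], [-2, -4]]
Verify stationarity: grad f(x*) = H x* + g = (0, 0).
Eigenvalues of H: -5, 0.
H has a zero eigenvalue (singular; negative semidefinite but not definite), so H is neither positive definite, negative definite, nor indefinite. The second-order test alone is inconclusive -> degen.
(Indeed, f is constant along the null direction of H through x*, so x* is not a strict local extremum.)

degen


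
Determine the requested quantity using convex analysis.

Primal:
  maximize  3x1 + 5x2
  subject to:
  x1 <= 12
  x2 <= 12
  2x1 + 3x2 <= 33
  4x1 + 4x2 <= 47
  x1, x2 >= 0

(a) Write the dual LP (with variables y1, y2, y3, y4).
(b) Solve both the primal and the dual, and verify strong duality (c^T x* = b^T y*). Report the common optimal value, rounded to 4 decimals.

The standard primal-dual pair for 'max c^T x s.t. A x <= b, x >= 0' is:
  Dual:  min b^T y  s.t.  A^T y >= c,  y >= 0.

So the dual LP is:
  minimize  12y1 + 12y2 + 33y3 + 47y4
  subject to:
    y1 + 2y3 + 4y4 >= 3
    y2 + 3y3 + 4y4 >= 5
    y1, y2, y3, y4 >= 0

Solving the primal: x* = (0, 11).
  primal value c^T x* = 55.
Solving the dual: y* = (0, 0, 1.6667, 0).
  dual value b^T y* = 55.
Strong duality: c^T x* = b^T y*. Confirmed.

55


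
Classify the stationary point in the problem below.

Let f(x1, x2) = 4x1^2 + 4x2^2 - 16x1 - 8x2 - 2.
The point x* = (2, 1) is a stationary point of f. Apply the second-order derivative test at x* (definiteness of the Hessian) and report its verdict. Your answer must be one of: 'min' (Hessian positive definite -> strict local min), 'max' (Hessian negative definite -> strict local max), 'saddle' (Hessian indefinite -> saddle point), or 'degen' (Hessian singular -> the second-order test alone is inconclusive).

Compute the Hessian H = grad^2 f:
  H = [[8, 0], [0, 8]]
Verify stationarity: grad f(x*) = H x* + g = (0, 0).
Eigenvalues of H: 8, 8.
Both eigenvalues > 0, so H is positive definite -> x* is a strict local min.

min


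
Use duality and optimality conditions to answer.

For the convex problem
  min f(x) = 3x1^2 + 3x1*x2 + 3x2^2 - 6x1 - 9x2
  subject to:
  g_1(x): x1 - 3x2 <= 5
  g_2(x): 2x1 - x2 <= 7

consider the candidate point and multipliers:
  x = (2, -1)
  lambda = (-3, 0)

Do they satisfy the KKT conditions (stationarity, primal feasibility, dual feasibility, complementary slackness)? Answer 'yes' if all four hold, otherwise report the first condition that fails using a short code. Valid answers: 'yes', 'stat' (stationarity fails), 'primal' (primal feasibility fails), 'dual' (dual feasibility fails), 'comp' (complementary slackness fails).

Gradient of f: grad f(x) = Q x + c = (3, -9)
Constraint values g_i(x) = a_i^T x - b_i:
  g_1((2, -1)) = 0
  g_2((2, -1)) = -2
Stationarity residual: grad f(x) + sum_i lambda_i a_i = (0, 0)
  -> stationarity OK
Primal feasibility (all g_i <= 0): OK
Dual feasibility (all lambda_i >= 0): FAILS
Complementary slackness (lambda_i * g_i(x) = 0 for all i): OK

Verdict: the first failing condition is dual_feasibility -> dual.

dual


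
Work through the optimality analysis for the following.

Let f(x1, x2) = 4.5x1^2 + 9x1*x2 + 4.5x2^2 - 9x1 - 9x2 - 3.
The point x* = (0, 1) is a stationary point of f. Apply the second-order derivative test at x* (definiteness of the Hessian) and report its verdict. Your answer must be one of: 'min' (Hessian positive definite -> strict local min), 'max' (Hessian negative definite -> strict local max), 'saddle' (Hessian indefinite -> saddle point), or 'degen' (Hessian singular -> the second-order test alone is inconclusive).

Compute the Hessian H = grad^2 f:
  H = [[9, 9], [9, 9]]
Verify stationarity: grad f(x*) = H x* + g = (0, 0).
Eigenvalues of H: 0, 18.
H has a zero eigenvalue (singular; positive semidefinite but not definite), so H is neither positive definite, negative definite, nor indefinite. The second-order test alone is inconclusive -> degen.
(Indeed, f is constant along the null direction of H through x*, so x* is not a strict local extremum.)

degen


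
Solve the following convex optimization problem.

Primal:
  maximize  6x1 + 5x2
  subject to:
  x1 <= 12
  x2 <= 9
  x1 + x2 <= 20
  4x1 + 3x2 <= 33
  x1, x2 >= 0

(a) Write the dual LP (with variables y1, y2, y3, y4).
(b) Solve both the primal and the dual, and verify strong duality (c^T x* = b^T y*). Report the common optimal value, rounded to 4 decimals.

The standard primal-dual pair for 'max c^T x s.t. A x <= b, x >= 0' is:
  Dual:  min b^T y  s.t.  A^T y >= c,  y >= 0.

So the dual LP is:
  minimize  12y1 + 9y2 + 20y3 + 33y4
  subject to:
    y1 + y3 + 4y4 >= 6
    y2 + y3 + 3y4 >= 5
    y1, y2, y3, y4 >= 0

Solving the primal: x* = (1.5, 9).
  primal value c^T x* = 54.
Solving the dual: y* = (0, 0.5, 0, 1.5).
  dual value b^T y* = 54.
Strong duality: c^T x* = b^T y*. Confirmed.

54


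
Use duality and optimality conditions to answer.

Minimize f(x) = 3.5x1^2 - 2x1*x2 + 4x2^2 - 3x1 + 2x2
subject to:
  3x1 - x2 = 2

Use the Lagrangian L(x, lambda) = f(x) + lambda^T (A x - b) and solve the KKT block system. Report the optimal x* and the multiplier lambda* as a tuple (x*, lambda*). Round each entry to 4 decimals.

Form the Lagrangian:
  L(x, lambda) = (1/2) x^T Q x + c^T x + lambda^T (A x - b)
Stationarity (grad_x L = 0): Q x + c + A^T lambda = 0.
Primal feasibility: A x = b.

This gives the KKT block system:
  [ Q   A^T ] [ x     ]   [-c ]
  [ A    0  ] [ lambda ] = [ b ]

Solving the linear system:
  x*      = (0.6119, -0.1642)
  lambda* = (-0.5373)
  f(x*)   = -0.5448

x* = (0.6119, -0.1642), lambda* = (-0.5373)


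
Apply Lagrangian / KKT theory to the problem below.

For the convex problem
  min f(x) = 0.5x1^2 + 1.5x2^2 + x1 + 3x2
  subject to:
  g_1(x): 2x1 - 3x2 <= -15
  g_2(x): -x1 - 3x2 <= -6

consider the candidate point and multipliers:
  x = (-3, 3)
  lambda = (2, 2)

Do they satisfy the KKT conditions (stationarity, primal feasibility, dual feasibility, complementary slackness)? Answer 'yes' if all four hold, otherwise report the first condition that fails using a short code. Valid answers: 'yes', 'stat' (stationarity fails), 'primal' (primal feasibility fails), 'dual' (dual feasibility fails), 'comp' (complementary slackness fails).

Gradient of f: grad f(x) = Q x + c = (-2, 12)
Constraint values g_i(x) = a_i^T x - b_i:
  g_1((-3, 3)) = 0
  g_2((-3, 3)) = 0
Stationarity residual: grad f(x) + sum_i lambda_i a_i = (0, 0)
  -> stationarity OK
Primal feasibility (all g_i <= 0): OK
Dual feasibility (all lambda_i >= 0): OK
Complementary slackness (lambda_i * g_i(x) = 0 for all i): OK

Verdict: yes, KKT holds.

yes


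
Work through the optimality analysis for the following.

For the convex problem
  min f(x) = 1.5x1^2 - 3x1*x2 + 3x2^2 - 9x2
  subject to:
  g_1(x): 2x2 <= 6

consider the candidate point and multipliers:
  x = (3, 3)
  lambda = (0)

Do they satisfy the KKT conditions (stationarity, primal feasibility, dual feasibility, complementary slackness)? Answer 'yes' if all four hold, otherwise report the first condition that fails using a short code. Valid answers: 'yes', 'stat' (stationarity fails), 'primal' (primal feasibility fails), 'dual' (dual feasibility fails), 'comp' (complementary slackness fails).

Gradient of f: grad f(x) = Q x + c = (0, 0)
Constraint values g_i(x) = a_i^T x - b_i:
  g_1((3, 3)) = 0
Stationarity residual: grad f(x) + sum_i lambda_i a_i = (0, 0)
  -> stationarity OK
Primal feasibility (all g_i <= 0): OK
Dual feasibility (all lambda_i >= 0): OK
Complementary slackness (lambda_i * g_i(x) = 0 for all i): OK

Verdict: yes, KKT holds.

yes


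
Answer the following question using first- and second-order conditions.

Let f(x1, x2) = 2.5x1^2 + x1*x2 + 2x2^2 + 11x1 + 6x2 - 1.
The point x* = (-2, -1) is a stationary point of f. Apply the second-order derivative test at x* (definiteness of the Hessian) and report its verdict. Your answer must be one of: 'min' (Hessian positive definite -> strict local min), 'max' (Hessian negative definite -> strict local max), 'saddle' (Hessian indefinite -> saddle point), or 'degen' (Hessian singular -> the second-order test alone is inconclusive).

Compute the Hessian H = grad^2 f:
  H = [[5, 1], [1, 4]]
Verify stationarity: grad f(x*) = H x* + g = (0, 0).
Eigenvalues of H: 3.382, 5.618.
Both eigenvalues > 0, so H is positive definite -> x* is a strict local min.

min


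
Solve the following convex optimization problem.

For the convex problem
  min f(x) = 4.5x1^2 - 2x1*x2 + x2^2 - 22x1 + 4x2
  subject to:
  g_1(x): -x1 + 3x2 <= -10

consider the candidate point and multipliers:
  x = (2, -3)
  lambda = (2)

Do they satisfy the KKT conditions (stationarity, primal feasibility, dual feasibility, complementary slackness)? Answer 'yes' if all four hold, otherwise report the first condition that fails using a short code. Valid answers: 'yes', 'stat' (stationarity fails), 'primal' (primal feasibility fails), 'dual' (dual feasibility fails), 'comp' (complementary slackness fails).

Gradient of f: grad f(x) = Q x + c = (2, -6)
Constraint values g_i(x) = a_i^T x - b_i:
  g_1((2, -3)) = -1
Stationarity residual: grad f(x) + sum_i lambda_i a_i = (0, 0)
  -> stationarity OK
Primal feasibility (all g_i <= 0): OK
Dual feasibility (all lambda_i >= 0): OK
Complementary slackness (lambda_i * g_i(x) = 0 for all i): FAILS

Verdict: the first failing condition is complementary_slackness -> comp.

comp


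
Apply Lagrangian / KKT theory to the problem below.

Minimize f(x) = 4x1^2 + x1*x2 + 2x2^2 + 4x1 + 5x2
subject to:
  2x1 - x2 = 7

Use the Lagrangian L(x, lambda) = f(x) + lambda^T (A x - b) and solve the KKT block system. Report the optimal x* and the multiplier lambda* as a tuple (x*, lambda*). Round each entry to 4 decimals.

Form the Lagrangian:
  L(x, lambda) = (1/2) x^T Q x + c^T x + lambda^T (A x - b)
Stationarity (grad_x L = 0): Q x + c + A^T lambda = 0.
Primal feasibility: A x = b.

This gives the KKT block system:
  [ Q   A^T ] [ x     ]   [-c ]
  [ A    0  ] [ lambda ] = [ b ]

Solving the linear system:
  x*      = (1.75, -3.5)
  lambda* = (-7.25)
  f(x*)   = 20.125

x* = (1.75, -3.5), lambda* = (-7.25)


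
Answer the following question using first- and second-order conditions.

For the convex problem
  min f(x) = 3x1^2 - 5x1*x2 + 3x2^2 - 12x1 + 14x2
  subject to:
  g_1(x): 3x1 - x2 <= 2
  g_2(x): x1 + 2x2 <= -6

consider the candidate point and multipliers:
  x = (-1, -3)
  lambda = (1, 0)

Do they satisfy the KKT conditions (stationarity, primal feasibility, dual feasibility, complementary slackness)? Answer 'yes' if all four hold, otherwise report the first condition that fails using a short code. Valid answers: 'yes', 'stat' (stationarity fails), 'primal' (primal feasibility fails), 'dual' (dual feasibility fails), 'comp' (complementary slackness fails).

Gradient of f: grad f(x) = Q x + c = (-3, 1)
Constraint values g_i(x) = a_i^T x - b_i:
  g_1((-1, -3)) = -2
  g_2((-1, -3)) = -1
Stationarity residual: grad f(x) + sum_i lambda_i a_i = (0, 0)
  -> stationarity OK
Primal feasibility (all g_i <= 0): OK
Dual feasibility (all lambda_i >= 0): OK
Complementary slackness (lambda_i * g_i(x) = 0 for all i): FAILS

Verdict: the first failing condition is complementary_slackness -> comp.

comp


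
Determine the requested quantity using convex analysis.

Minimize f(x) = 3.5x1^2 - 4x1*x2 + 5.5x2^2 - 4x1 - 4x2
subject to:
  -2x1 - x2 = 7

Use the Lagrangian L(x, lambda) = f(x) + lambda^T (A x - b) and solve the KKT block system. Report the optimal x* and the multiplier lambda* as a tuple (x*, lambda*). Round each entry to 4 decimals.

Form the Lagrangian:
  L(x, lambda) = (1/2) x^T Q x + c^T x + lambda^T (A x - b)
Stationarity (grad_x L = 0): Q x + c + A^T lambda = 0.
Primal feasibility: A x = b.

This gives the KKT block system:
  [ Q   A^T ] [ x     ]   [-c ]
  [ A    0  ] [ lambda ] = [ b ]

Solving the linear system:
  x*      = (-2.7761, -1.4478)
  lambda* = (-8.8209)
  f(x*)   = 39.3209

x* = (-2.7761, -1.4478), lambda* = (-8.8209)


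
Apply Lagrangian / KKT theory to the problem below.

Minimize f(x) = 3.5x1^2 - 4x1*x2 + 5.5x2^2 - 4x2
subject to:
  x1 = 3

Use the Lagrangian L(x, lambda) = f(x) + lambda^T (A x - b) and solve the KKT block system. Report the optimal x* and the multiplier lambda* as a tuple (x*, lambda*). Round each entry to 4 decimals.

Form the Lagrangian:
  L(x, lambda) = (1/2) x^T Q x + c^T x + lambda^T (A x - b)
Stationarity (grad_x L = 0): Q x + c + A^T lambda = 0.
Primal feasibility: A x = b.

This gives the KKT block system:
  [ Q   A^T ] [ x     ]   [-c ]
  [ A    0  ] [ lambda ] = [ b ]

Solving the linear system:
  x*      = (3, 1.4545)
  lambda* = (-15.1818)
  f(x*)   = 19.8636

x* = (3, 1.4545), lambda* = (-15.1818)


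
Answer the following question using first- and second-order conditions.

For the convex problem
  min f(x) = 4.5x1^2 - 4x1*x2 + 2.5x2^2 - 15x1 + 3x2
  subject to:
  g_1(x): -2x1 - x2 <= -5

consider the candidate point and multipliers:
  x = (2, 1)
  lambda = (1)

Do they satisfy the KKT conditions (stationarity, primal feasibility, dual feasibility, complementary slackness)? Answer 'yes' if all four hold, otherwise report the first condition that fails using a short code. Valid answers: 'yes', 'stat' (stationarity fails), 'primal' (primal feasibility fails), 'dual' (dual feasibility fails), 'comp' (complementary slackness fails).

Gradient of f: grad f(x) = Q x + c = (-1, 0)
Constraint values g_i(x) = a_i^T x - b_i:
  g_1((2, 1)) = 0
Stationarity residual: grad f(x) + sum_i lambda_i a_i = (-3, -1)
  -> stationarity FAILS
Primal feasibility (all g_i <= 0): OK
Dual feasibility (all lambda_i >= 0): OK
Complementary slackness (lambda_i * g_i(x) = 0 for all i): OK

Verdict: the first failing condition is stationarity -> stat.

stat


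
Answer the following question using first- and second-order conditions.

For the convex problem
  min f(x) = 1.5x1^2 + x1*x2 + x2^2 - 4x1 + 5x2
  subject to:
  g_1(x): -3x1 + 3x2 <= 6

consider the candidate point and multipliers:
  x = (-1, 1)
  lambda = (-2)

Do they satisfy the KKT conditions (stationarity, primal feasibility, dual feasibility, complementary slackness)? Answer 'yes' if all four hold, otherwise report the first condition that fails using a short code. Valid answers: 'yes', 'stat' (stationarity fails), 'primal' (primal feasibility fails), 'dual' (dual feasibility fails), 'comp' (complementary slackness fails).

Gradient of f: grad f(x) = Q x + c = (-6, 6)
Constraint values g_i(x) = a_i^T x - b_i:
  g_1((-1, 1)) = 0
Stationarity residual: grad f(x) + sum_i lambda_i a_i = (0, 0)
  -> stationarity OK
Primal feasibility (all g_i <= 0): OK
Dual feasibility (all lambda_i >= 0): FAILS
Complementary slackness (lambda_i * g_i(x) = 0 for all i): OK

Verdict: the first failing condition is dual_feasibility -> dual.

dual


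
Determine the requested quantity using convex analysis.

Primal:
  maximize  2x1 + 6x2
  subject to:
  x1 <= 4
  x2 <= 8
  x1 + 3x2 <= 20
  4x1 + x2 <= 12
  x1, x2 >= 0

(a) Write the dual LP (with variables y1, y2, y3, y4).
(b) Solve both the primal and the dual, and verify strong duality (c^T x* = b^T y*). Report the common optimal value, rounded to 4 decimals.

The standard primal-dual pair for 'max c^T x s.t. A x <= b, x >= 0' is:
  Dual:  min b^T y  s.t.  A^T y >= c,  y >= 0.

So the dual LP is:
  minimize  4y1 + 8y2 + 20y3 + 12y4
  subject to:
    y1 + y3 + 4y4 >= 2
    y2 + 3y3 + y4 >= 6
    y1, y2, y3, y4 >= 0

Solving the primal: x* = (1.4545, 6.1818).
  primal value c^T x* = 40.
Solving the dual: y* = (0, 0, 2, 0).
  dual value b^T y* = 40.
Strong duality: c^T x* = b^T y*. Confirmed.

40


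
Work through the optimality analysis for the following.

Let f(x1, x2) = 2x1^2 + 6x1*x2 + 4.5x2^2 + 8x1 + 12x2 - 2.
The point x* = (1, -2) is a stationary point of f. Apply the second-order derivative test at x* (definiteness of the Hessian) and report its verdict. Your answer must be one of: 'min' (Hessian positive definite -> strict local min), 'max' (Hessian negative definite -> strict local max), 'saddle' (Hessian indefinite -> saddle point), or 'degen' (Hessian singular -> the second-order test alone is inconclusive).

Compute the Hessian H = grad^2 f:
  H = [[4, 6], [6, 9]]
Verify stationarity: grad f(x*) = H x* + g = (0, 0).
Eigenvalues of H: 0, 13.
H has a zero eigenvalue (singular; positive semidefinite but not definite), so H is neither positive definite, negative definite, nor indefinite. The second-order test alone is inconclusive -> degen.
(Indeed, f is constant along the null direction of H through x*, so x* is not a strict local extremum.)

degen


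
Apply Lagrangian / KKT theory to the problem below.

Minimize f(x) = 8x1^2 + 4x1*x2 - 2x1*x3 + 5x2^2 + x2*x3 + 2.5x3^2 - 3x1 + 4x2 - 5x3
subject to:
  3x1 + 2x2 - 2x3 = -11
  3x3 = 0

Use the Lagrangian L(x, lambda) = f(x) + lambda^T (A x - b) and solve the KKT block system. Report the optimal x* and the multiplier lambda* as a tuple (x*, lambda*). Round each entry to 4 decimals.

Form the Lagrangian:
  L(x, lambda) = (1/2) x^T Q x + c^T x + lambda^T (A x - b)
Stationarity (grad_x L = 0): Q x + c + A^T lambda = 0.
Primal feasibility: A x = b.

This gives the KKT block system:
  [ Q   A^T ] [ x     ]   [-c ]
  [ A    0  ] [ lambda ] = [ b ]

Solving the linear system:
  x*      = (-1.9434, -2.5849, 0)
  lambda* = (14.8113, 11.1069)
  f(x*)   = 79.2075

x* = (-1.9434, -2.5849, 0), lambda* = (14.8113, 11.1069)


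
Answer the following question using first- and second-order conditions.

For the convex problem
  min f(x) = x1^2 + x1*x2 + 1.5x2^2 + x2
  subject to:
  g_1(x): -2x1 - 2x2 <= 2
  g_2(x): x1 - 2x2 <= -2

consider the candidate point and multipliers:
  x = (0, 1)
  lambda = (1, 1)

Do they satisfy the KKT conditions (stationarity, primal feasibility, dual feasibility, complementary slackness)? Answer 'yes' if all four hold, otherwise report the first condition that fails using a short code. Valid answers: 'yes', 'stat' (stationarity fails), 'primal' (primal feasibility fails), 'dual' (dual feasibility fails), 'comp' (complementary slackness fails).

Gradient of f: grad f(x) = Q x + c = (1, 4)
Constraint values g_i(x) = a_i^T x - b_i:
  g_1((0, 1)) = -4
  g_2((0, 1)) = 0
Stationarity residual: grad f(x) + sum_i lambda_i a_i = (0, 0)
  -> stationarity OK
Primal feasibility (all g_i <= 0): OK
Dual feasibility (all lambda_i >= 0): OK
Complementary slackness (lambda_i * g_i(x) = 0 for all i): FAILS

Verdict: the first failing condition is complementary_slackness -> comp.

comp


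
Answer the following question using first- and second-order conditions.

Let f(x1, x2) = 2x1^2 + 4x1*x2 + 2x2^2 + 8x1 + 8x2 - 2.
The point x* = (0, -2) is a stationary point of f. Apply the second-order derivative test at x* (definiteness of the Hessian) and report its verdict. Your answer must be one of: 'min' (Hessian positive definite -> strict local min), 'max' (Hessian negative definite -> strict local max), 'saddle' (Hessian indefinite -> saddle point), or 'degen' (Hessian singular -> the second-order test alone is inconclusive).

Compute the Hessian H = grad^2 f:
  H = [[4, 4], [4, 4]]
Verify stationarity: grad f(x*) = H x* + g = (0, 0).
Eigenvalues of H: 0, 8.
H has a zero eigenvalue (singular; positive semidefinite but not definite), so H is neither positive definite, negative definite, nor indefinite. The second-order test alone is inconclusive -> degen.
(Indeed, f is constant along the null direction of H through x*, so x* is not a strict local extremum.)

degen


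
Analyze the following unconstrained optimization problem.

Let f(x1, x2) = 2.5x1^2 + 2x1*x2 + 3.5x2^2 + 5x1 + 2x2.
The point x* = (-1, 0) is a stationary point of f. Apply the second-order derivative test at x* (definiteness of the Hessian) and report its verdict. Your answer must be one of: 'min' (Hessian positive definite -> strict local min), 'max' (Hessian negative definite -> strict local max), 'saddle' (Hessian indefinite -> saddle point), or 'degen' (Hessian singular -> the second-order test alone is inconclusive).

Compute the Hessian H = grad^2 f:
  H = [[5, 2], [2, 7]]
Verify stationarity: grad f(x*) = H x* + g = (0, 0).
Eigenvalues of H: 3.7639, 8.2361.
Both eigenvalues > 0, so H is positive definite -> x* is a strict local min.

min


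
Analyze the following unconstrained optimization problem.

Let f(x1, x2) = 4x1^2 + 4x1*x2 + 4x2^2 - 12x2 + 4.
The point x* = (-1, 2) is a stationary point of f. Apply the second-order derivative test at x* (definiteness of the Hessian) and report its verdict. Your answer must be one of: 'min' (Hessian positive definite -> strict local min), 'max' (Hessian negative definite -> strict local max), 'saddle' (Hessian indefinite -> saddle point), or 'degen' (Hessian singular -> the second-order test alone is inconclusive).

Compute the Hessian H = grad^2 f:
  H = [[8, 4], [4, 8]]
Verify stationarity: grad f(x*) = H x* + g = (0, 0).
Eigenvalues of H: 4, 12.
Both eigenvalues > 0, so H is positive definite -> x* is a strict local min.

min


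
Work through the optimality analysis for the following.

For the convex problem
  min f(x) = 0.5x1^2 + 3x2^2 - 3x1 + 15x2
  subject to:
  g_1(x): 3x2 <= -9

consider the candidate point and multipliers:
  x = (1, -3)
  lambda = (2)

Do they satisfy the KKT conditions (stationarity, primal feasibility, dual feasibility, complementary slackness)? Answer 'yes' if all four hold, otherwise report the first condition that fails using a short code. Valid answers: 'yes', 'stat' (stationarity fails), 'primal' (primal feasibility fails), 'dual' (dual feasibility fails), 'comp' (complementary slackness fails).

Gradient of f: grad f(x) = Q x + c = (-2, -3)
Constraint values g_i(x) = a_i^T x - b_i:
  g_1((1, -3)) = 0
Stationarity residual: grad f(x) + sum_i lambda_i a_i = (-2, 3)
  -> stationarity FAILS
Primal feasibility (all g_i <= 0): OK
Dual feasibility (all lambda_i >= 0): OK
Complementary slackness (lambda_i * g_i(x) = 0 for all i): OK

Verdict: the first failing condition is stationarity -> stat.

stat


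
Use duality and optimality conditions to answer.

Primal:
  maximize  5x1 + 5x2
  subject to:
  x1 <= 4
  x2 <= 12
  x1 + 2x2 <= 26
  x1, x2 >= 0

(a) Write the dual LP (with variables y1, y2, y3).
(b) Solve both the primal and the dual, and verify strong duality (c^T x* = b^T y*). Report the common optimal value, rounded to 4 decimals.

The standard primal-dual pair for 'max c^T x s.t. A x <= b, x >= 0' is:
  Dual:  min b^T y  s.t.  A^T y >= c,  y >= 0.

So the dual LP is:
  minimize  4y1 + 12y2 + 26y3
  subject to:
    y1 + y3 >= 5
    y2 + 2y3 >= 5
    y1, y2, y3 >= 0

Solving the primal: x* = (4, 11).
  primal value c^T x* = 75.
Solving the dual: y* = (2.5, 0, 2.5).
  dual value b^T y* = 75.
Strong duality: c^T x* = b^T y*. Confirmed.

75


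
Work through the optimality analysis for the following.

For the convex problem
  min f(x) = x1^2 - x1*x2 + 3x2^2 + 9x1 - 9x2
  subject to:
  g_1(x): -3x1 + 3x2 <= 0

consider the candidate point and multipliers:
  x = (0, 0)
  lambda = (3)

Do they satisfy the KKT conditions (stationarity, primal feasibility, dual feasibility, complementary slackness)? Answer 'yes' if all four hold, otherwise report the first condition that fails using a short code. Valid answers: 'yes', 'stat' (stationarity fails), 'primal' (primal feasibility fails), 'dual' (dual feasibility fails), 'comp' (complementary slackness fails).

Gradient of f: grad f(x) = Q x + c = (9, -9)
Constraint values g_i(x) = a_i^T x - b_i:
  g_1((0, 0)) = 0
Stationarity residual: grad f(x) + sum_i lambda_i a_i = (0, 0)
  -> stationarity OK
Primal feasibility (all g_i <= 0): OK
Dual feasibility (all lambda_i >= 0): OK
Complementary slackness (lambda_i * g_i(x) = 0 for all i): OK

Verdict: yes, KKT holds.

yes


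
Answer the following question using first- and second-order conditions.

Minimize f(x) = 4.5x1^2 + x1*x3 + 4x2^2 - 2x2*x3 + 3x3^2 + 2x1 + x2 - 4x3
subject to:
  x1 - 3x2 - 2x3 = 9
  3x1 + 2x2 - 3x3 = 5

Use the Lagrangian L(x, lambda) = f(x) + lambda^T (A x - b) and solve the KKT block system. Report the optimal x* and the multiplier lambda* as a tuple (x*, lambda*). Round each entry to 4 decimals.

Form the Lagrangian:
  L(x, lambda) = (1/2) x^T Q x + c^T x + lambda^T (A x - b)
Stationarity (grad_x L = 0): Q x + c + A^T lambda = 0.
Primal feasibility: A x = b.

This gives the KKT block system:
  [ Q   A^T ] [ x     ]   [-c ]
  [ A    0  ] [ lambda ] = [ b ]

Solving the linear system:
  x*      = (0.8389, -1.5013, -1.8286)
  lambda* = (-3.4092, -1.4373)
  f(x*)   = 22.6803

x* = (0.8389, -1.5013, -1.8286), lambda* = (-3.4092, -1.4373)


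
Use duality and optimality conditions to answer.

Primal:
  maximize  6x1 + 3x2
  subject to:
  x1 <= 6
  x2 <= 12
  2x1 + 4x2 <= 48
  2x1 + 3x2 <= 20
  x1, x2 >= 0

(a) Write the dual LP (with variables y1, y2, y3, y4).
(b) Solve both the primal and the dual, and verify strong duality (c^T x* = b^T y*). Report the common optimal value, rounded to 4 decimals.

The standard primal-dual pair for 'max c^T x s.t. A x <= b, x >= 0' is:
  Dual:  min b^T y  s.t.  A^T y >= c,  y >= 0.

So the dual LP is:
  minimize  6y1 + 12y2 + 48y3 + 20y4
  subject to:
    y1 + 2y3 + 2y4 >= 6
    y2 + 4y3 + 3y4 >= 3
    y1, y2, y3, y4 >= 0

Solving the primal: x* = (6, 2.6667).
  primal value c^T x* = 44.
Solving the dual: y* = (4, 0, 0, 1).
  dual value b^T y* = 44.
Strong duality: c^T x* = b^T y*. Confirmed.

44


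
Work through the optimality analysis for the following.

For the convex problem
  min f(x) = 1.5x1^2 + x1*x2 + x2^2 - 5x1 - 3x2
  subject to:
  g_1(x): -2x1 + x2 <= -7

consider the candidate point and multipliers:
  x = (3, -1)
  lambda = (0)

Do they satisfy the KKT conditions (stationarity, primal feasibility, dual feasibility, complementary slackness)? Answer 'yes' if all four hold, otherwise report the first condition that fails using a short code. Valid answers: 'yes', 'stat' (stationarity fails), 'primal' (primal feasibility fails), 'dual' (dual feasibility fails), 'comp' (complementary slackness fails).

Gradient of f: grad f(x) = Q x + c = (3, -2)
Constraint values g_i(x) = a_i^T x - b_i:
  g_1((3, -1)) = 0
Stationarity residual: grad f(x) + sum_i lambda_i a_i = (3, -2)
  -> stationarity FAILS
Primal feasibility (all g_i <= 0): OK
Dual feasibility (all lambda_i >= 0): OK
Complementary slackness (lambda_i * g_i(x) = 0 for all i): OK

Verdict: the first failing condition is stationarity -> stat.

stat


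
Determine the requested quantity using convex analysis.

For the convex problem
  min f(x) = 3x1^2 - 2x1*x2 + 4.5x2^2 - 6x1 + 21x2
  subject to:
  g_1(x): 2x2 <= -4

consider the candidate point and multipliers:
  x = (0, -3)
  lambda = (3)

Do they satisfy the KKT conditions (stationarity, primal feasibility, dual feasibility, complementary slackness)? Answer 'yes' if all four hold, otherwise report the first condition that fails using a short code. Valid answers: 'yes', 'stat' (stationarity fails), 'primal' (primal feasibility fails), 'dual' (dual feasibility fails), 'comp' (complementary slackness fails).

Gradient of f: grad f(x) = Q x + c = (0, -6)
Constraint values g_i(x) = a_i^T x - b_i:
  g_1((0, -3)) = -2
Stationarity residual: grad f(x) + sum_i lambda_i a_i = (0, 0)
  -> stationarity OK
Primal feasibility (all g_i <= 0): OK
Dual feasibility (all lambda_i >= 0): OK
Complementary slackness (lambda_i * g_i(x) = 0 for all i): FAILS

Verdict: the first failing condition is complementary_slackness -> comp.

comp
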